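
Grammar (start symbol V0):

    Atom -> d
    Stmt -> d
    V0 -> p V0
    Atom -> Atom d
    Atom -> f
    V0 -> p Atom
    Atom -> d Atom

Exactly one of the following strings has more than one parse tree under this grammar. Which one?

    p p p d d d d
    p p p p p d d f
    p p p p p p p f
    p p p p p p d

p p p d d d d

p p p d d d d: 8 trees
p p p p p d d f: 1 tree
p p p p p p p f: 1 tree
p p p p p p d: 1 tree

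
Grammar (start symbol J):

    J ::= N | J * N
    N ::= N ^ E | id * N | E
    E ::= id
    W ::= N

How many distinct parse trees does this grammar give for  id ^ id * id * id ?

2

Parse trees for id ^ id * id * id:
  [J [J [N [N [E id]] ^ [E id]]] * [N id * [N [E id]]]]
  [J [J [J [N [N [E id]] ^ [E id]]] * [N [E id]]] * [N [E id]]]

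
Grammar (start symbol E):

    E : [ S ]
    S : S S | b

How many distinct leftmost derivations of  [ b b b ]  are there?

2

Parse trees for [ b b b ]:
  [E [ [S [S b] [S [S b] [S b]]] ]]
  [E [ [S [S [S b] [S b]] [S b]] ]]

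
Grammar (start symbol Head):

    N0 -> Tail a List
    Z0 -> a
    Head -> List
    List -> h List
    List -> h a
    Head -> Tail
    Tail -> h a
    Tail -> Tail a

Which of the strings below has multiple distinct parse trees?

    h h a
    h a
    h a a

h a

h h a: 1 tree
h a: 2 trees
h a a: 1 tree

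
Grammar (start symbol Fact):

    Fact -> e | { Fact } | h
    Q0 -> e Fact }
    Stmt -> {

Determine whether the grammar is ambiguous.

Unambiguous

(Q0, Stmt are unreachable from Fact, so their rules don't affect L(Fact).) L(Fact) is { openⁿ atom closeⁿ : n ≥ 0 }. The bracket depth fixes n, and the derivation is forced at every step.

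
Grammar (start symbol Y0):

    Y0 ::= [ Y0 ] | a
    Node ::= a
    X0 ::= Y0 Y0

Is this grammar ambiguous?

(Node, X0 are unreachable from Y0, so their rules don't affect L(Y0).) L(Y0) is { openⁿ atom closeⁿ : n ≥ 0 }. The bracket depth fixes n, and the derivation is forced at every step.

Unambiguous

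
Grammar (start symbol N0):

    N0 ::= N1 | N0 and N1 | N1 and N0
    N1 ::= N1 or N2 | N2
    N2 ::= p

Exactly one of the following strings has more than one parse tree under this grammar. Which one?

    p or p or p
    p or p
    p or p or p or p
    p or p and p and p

p or p or p: 1 tree
p or p: 1 tree
p or p or p or p: 1 tree
p or p and p and p: 4 trees

p or p and p and p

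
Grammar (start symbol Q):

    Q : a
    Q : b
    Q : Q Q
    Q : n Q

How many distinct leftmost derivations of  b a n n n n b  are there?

Parse trees for b a n n n n b:
  [Q [Q b] [Q [Q a] [Q n [Q n [Q n [Q n [Q b]]]]]]]
  [Q [Q [Q b] [Q a]] [Q n [Q n [Q n [Q n [Q b]]]]]]

2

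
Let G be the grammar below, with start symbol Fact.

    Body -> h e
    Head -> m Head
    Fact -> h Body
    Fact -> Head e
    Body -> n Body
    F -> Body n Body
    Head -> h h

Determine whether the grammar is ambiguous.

Ambiguous

Witness: h h e

Derivation 1: Fact ⇒ h Body ⇒ h h e
Derivation 2: Fact ⇒ Head e ⇒ h h e

Two distinct leftmost derivations for the same string.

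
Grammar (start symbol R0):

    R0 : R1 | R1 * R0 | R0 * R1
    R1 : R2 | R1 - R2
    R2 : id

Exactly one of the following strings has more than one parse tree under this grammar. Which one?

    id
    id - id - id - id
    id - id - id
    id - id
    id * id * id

id * id * id

id: 1 tree
id - id - id - id: 1 tree
id - id - id: 1 tree
id - id: 1 tree
id * id * id: 4 trees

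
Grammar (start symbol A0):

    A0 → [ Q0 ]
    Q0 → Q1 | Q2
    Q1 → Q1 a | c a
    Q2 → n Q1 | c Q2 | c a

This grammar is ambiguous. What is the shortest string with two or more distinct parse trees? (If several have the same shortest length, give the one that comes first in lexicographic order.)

length 4: [ c a ] has 2 parse trees

Two derivations of [ c a ]:
  A0 ⇒ [ Q0 ] ⇒ [ Q1 ] ⇒ [ c a ]
  A0 ⇒ [ Q0 ] ⇒ [ Q2 ] ⇒ [ c a ]

[ c a ]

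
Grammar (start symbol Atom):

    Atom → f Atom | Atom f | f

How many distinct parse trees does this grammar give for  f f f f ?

8

Parse trees for f f f f:
  [Atom f [Atom f [Atom f [Atom f]]]]
  [Atom f [Atom f [Atom [Atom f] f]]]
  [Atom f [Atom [Atom f [Atom f]] f]]
  [Atom f [Atom [Atom [Atom f] f] f]]
  [Atom [Atom f [Atom f [Atom f]]] f]
  [Atom [Atom f [Atom [Atom f] f]] f]
  [Atom [Atom [Atom f [Atom f]] f] f]
  [Atom [Atom [Atom [Atom f] f] f] f]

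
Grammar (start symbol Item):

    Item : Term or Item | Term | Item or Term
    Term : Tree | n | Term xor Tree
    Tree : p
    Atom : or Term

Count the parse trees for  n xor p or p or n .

Parse trees for n xor p or p or n:
  [Item [Term [Term n] xor [Tree p]] or [Item [Term [Tree p]] or [Item [Term n]]]]
  [Item [Term [Term n] xor [Tree p]] or [Item [Item [Term [Tree p]]] or [Term n]]]
  [Item [Item [Term [Term n] xor [Tree p]] or [Item [Term [Tree p]]]] or [Term n]]
  [Item [Item [Item [Term [Term n] xor [Tree p]]] or [Term [Tree p]]] or [Term n]]

4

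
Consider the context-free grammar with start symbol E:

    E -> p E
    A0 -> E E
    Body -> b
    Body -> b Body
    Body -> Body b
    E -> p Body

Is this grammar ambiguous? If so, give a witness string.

Witness: p b b

Derivation 1: E ⇒ p Body ⇒ p b Body ⇒ p b b
Derivation 2: E ⇒ p Body ⇒ p Body b ⇒ p b b

Two distinct leftmost derivations for the same string.

Ambiguous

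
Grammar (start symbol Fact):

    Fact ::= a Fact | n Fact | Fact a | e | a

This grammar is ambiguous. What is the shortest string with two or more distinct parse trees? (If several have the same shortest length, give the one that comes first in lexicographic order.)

length 1: no string has ≥2 trees
length 2: a a has 2 parse trees

Two derivations of a a:
  Fact ⇒ a Fact ⇒ a a
  Fact ⇒ Fact a ⇒ a a

a a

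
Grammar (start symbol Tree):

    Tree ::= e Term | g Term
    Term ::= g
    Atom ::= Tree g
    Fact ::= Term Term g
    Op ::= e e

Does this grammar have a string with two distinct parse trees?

(Atom, Fact, Op are unreachable from Tree, so their rules don't affect L(Tree).) Restricted to the reachable nonterminals, every rule has the form A → t or A → t B, and no two rules for the same A share a first terminal. The grammar encodes a DFA — one run per string.

Unambiguous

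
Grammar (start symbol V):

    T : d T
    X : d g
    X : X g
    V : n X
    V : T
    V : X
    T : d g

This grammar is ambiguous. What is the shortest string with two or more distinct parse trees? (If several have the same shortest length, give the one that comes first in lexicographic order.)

d g

length 2: d g has 2 parse trees

Two derivations of d g:
  V ⇒ T ⇒ d g
  V ⇒ X ⇒ d g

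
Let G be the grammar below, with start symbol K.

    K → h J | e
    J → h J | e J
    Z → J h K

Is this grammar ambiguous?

Unambiguous

(Z is unreachable from K, so its rules don't affect L(K).) The reachable rules are right-linear with at most one rule per (nonterminal, next-terminal) pair. Each input token forces the next rule, so parsing is deterministic.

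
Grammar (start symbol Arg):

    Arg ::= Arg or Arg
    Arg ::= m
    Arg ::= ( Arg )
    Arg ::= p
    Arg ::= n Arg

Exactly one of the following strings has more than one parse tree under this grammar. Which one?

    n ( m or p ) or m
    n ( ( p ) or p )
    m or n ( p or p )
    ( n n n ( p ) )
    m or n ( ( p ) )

n ( m or p ) or m: 2 trees
n ( ( p ) or p ): 1 tree
m or n ( p or p ): 1 tree
( n n n ( p ) ): 1 tree
m or n ( ( p ) ): 1 tree

n ( m or p ) or m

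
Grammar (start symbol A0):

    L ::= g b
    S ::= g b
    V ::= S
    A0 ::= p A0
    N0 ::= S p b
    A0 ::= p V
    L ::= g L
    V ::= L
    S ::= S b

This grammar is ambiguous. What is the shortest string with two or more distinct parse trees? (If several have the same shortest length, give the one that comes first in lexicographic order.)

length 3: p g b has 2 parse trees

Two derivations of p g b:
  A0 ⇒ p V ⇒ p S ⇒ p g b
  A0 ⇒ p V ⇒ p L ⇒ p g b

p g b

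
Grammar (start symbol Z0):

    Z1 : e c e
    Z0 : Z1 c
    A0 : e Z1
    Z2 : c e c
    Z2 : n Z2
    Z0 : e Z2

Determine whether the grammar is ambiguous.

Witness: e c e c

Derivation 1: Z0 ⇒ Z1 c ⇒ e c e c
Derivation 2: Z0 ⇒ e Z2 ⇒ e c e c

Two distinct leftmost derivations for the same string.

Ambiguous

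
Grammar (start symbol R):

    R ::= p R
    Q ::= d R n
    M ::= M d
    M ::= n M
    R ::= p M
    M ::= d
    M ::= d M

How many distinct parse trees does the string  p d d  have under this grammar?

Parse trees for p d d:
  [R p [M [M d] d]]
  [R p [M d [M d]]]

2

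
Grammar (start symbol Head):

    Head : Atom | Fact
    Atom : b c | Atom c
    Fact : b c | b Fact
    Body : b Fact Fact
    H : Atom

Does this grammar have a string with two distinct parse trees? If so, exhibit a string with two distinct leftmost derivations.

Ambiguous

Witness: b c

Derivation 1: Head ⇒ Atom ⇒ b c
Derivation 2: Head ⇒ Fact ⇒ b c

Two distinct leftmost derivations for the same string.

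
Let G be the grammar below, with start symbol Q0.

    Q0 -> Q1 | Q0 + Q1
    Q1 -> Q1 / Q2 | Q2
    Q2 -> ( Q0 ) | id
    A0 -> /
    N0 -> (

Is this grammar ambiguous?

(A0, N0 are unreachable from Q0, so their rules don't affect L(Q0).) Q0 → Q0 + Q1 | Q1  ;  Q1 → Q1 / Q2 | Q2  — a left-associative chain with Q2 at the bottom. Each string factors uniquely by precedence.

Unambiguous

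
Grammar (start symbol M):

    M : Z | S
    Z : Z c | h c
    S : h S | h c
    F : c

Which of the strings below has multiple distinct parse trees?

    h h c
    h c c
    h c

h c

h h c: 1 tree
h c c: 1 tree
h c: 2 trees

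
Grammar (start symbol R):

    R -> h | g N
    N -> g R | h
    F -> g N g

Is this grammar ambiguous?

Unambiguous

Only R, N are reachable from R; ignoring the rest: Each reachable nonterminal has at most one production per leading terminal, and all productions are right-linear; the derivation is determined token-by-token.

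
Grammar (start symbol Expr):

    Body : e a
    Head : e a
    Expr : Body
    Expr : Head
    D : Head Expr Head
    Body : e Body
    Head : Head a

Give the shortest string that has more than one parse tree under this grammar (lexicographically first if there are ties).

length 2: e a has 2 parse trees

Two derivations of e a:
  Expr ⇒ Body ⇒ e a
  Expr ⇒ Head ⇒ e a

e a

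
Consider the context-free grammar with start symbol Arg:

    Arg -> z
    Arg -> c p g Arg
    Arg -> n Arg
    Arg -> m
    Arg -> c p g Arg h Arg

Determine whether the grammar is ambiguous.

Witness: c p g c p g m h m

Derivation 1: Arg ⇒ c p g Arg ⇒ c p g c p g Arg h Arg ⇒ c p g c p g m h Arg ⇒ c p g c p g m h m
Derivation 2: Arg ⇒ c p g Arg h Arg ⇒ c p g c p g Arg h Arg ⇒ c p g c p g m h Arg ⇒ c p g c p g m h m

Two distinct leftmost derivations for the same string.

Ambiguous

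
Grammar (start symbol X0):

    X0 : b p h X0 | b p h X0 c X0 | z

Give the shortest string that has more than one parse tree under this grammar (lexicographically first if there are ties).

length 1: no string has ≥2 trees
length 4: no string has ≥2 trees
length 6: no string has ≥2 trees
length 7: no string has ≥2 trees
length 9: b p h b p h z c z has 2 parse trees

Two derivations of b p h b p h z c z:
  X0 ⇒ b p h X0 ⇒ b p h b p h X0 c X0 ⇒ b p h b p h z c X0 ⇒ b p h b p h z c z
  X0 ⇒ b p h X0 c X0 ⇒ b p h b p h X0 c X0 ⇒ b p h b p h z c X0 ⇒ b p h b p h z c z

b p h b p h z c z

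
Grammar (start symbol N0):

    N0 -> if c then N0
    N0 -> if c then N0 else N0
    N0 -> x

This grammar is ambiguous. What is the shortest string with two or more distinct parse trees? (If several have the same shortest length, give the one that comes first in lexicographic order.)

length 1: no string has ≥2 trees
length 4: no string has ≥2 trees
length 6: no string has ≥2 trees
length 7: no string has ≥2 trees
length 9: if c then if c then x else x has 2 parse trees

Two derivations of if c then if c then x else x:
  N0 ⇒ if c then N0 ⇒ if c then if c then N0 else N0 ⇒ if c then if c then x else N0 ⇒ if c then if c then x else x
  N0 ⇒ if c then N0 else N0 ⇒ if c then if c then N0 else N0 ⇒ if c then if c then x else N0 ⇒ if c then if c then x else x

if c then if c then x else x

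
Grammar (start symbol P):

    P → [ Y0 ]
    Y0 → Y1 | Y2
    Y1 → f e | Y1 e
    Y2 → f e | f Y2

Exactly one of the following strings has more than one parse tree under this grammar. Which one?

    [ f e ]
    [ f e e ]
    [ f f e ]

[ f e ]

[ f e ]: 2 trees
[ f e e ]: 1 tree
[ f f e ]: 1 tree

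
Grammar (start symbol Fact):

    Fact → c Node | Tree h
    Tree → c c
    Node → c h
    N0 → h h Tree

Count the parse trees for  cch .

Parse trees for cch:
  [Fact c [Node c h]]
  [Fact [Tree c c] h]

2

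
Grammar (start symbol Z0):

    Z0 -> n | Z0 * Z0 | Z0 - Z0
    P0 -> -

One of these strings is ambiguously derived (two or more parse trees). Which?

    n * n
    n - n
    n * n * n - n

n * n * n - n

n * n: 1 tree
n - n: 1 tree
n * n * n - n: 5 trees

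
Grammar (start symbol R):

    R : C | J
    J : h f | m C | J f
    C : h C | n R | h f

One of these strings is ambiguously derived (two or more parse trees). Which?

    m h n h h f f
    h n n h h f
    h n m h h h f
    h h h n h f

m h n h h f f: 1 tree
h n n h h f: 1 tree
h n m h h h f: 1 tree
h h h n h f: 2 trees

h h h n h f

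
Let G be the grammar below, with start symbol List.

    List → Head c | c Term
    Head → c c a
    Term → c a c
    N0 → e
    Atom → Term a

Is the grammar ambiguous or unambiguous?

Ambiguous

Witness: c c a c

Derivation 1: List ⇒ Head c ⇒ c c a c
Derivation 2: List ⇒ c Term ⇒ c c a c

Two distinct leftmost derivations for the same string.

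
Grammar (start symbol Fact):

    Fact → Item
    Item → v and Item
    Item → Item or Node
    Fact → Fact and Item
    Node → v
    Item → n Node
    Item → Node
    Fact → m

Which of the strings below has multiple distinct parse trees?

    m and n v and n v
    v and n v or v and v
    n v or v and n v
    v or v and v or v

v and n v or v and v

m and n v and n v: 1 tree
v and n v or v and v: 3 trees
n v or v and n v: 1 tree
v or v and v or v: 1 tree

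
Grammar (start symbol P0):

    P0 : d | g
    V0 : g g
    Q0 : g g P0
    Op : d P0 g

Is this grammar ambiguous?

Unambiguous

(V0, Q0, Op are unreachable from P0, so their rules don't affect L(P0).) The reachable rules are right-linear with at most one rule per (nonterminal, next-terminal) pair. Each input token forces the next rule, so parsing is deterministic.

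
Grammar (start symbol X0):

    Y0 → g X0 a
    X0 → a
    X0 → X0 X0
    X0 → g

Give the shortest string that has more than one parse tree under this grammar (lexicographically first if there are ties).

a a a

length 1: no string has ≥2 trees
length 2: no string has ≥2 trees
length 3: a a a has 2 parse trees

Two derivations of a a a:
  X0 ⇒ X0 X0 ⇒ a X0 ⇒ a X0 X0 ⇒ a a X0 ⇒ a a a
  X0 ⇒ X0 X0 ⇒ X0 X0 X0 ⇒ a X0 X0 ⇒ a a X0 ⇒ a a a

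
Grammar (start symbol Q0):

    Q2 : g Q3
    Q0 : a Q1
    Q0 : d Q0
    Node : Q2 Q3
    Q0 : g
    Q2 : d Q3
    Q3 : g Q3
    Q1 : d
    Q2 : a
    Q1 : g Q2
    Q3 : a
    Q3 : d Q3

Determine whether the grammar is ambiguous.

Only Q0, Q1, Q2, Q3 are reachable from Q0; ignoring the rest: Each reachable nonterminal has at most one production per leading terminal, and all productions are right-linear; the derivation is determined token-by-token.

Unambiguous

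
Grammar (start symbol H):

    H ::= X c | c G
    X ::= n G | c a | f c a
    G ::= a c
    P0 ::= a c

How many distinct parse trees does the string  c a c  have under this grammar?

Parse trees for c a c:
  [H [X c a] c]
  [H c [G a c]]

2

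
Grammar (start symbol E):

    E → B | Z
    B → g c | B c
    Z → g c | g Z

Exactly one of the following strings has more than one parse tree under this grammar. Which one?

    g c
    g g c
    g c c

g c

g c: 2 trees
g g c: 1 tree
g c c: 1 tree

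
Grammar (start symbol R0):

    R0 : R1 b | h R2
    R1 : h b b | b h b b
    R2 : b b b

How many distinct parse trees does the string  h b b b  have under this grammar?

2

Parse trees for h b b b:
  [R0 [R1 h b b] b]
  [R0 h [R2 b b b]]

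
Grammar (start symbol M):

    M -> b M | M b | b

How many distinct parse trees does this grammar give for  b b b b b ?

Parse trees for b b b b b (showing first 6 of 16):
  [M b [M b [M b [M b [M b]]]]]
  [M b [M b [M b [M [M b] b]]]]
  [M b [M b [M [M b [M b]] b]]]
  [M b [M b [M [M [M b] b] b]]]
  [M b [M [M b [M b [M b]]] b]]
  [M b [M [M b [M [M b] b]] b]]

16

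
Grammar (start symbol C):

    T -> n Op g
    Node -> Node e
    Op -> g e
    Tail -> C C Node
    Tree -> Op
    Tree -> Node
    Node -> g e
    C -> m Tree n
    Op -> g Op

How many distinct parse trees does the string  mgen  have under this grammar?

Parse trees for mgen:
  [C m [Tree [Op g e]] n]
  [C m [Tree [Node g e]] n]

2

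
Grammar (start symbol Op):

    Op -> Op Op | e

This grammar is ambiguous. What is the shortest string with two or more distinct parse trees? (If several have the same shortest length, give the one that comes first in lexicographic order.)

e e e

length 1: no string has ≥2 trees
length 2: no string has ≥2 trees
length 3: e e e has 2 parse trees

Two derivations of e e e:
  Op ⇒ Op Op ⇒ Op Op Op ⇒ e Op Op ⇒ e e Op ⇒ e e e
  Op ⇒ Op Op ⇒ e Op ⇒ e Op Op ⇒ e e Op ⇒ e e e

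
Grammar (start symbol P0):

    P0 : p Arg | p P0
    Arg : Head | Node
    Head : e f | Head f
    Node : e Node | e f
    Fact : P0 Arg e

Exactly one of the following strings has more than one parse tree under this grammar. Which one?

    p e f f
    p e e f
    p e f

p e f f: 1 tree
p e e f: 1 tree
p e f: 2 trees

p e f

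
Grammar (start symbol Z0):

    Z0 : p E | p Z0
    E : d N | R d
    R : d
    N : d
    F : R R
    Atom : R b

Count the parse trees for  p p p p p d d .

Parse trees for p p p p p d d:
  [Z0 p [Z0 p [Z0 p [Z0 p [Z0 p [E d [N d]]]]]]]
  [Z0 p [Z0 p [Z0 p [Z0 p [Z0 p [E [R d] d]]]]]]

2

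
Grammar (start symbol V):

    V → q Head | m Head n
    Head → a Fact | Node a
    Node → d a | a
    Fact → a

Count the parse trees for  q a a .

Parse trees for q a a:
  [V q [Head a [Fact a]]]
  [V q [Head [Node a] a]]

2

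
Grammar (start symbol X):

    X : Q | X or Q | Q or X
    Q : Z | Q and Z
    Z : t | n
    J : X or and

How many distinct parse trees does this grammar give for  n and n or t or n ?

4

Parse trees for n and n or t or n:
  [X [X [X [Q [Q [Z n]] and [Z n]]] or [Q [Z t]]] or [Q [Z n]]]
  [X [X [Q [Q [Z n]] and [Z n]] or [X [Q [Z t]]]] or [Q [Z n]]]
  [X [Q [Q [Z n]] and [Z n]] or [X [X [Q [Z t]]] or [Q [Z n]]]]
  [X [Q [Q [Z n]] and [Z n]] or [X [Q [Z t]] or [X [Q [Z n]]]]]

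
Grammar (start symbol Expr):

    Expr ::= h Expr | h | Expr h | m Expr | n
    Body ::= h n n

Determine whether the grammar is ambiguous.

Ambiguous

Witness: h h

Derivation 1: Expr ⇒ h Expr ⇒ h h
Derivation 2: Expr ⇒ Expr h ⇒ h h

Two distinct leftmost derivations for the same string.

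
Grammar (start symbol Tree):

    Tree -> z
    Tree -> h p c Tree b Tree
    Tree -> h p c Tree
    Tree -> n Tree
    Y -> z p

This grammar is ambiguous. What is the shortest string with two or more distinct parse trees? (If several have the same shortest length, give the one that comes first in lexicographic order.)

h p c h p c z b z

length 1: no string has ≥2 trees
length 2: no string has ≥2 trees
length 3: no string has ≥2 trees
length 4: no string has ≥2 trees
length 5: no string has ≥2 trees
length 6: no string has ≥2 trees
length 7: no string has ≥2 trees
length 8: no string has ≥2 trees
length 9: h p c h p c z b z has 2 parse trees

Two derivations of h p c h p c z b z:
  Tree ⇒ h p c Tree b Tree ⇒ h p c h p c Tree b Tree ⇒ h p c h p c z b Tree ⇒ h p c h p c z b z
  Tree ⇒ h p c Tree ⇒ h p c h p c Tree b Tree ⇒ h p c h p c z b Tree ⇒ h p c h p c z b z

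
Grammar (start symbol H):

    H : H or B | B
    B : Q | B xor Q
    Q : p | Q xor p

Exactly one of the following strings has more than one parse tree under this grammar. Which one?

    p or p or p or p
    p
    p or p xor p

p or p or p or p: 1 tree
p: 1 tree
p or p xor p: 2 trees

p or p xor p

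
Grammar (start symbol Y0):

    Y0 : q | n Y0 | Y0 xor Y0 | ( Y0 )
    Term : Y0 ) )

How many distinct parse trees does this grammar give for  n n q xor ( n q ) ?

3

Parse trees for n n q xor ( n q ):
  [Y0 n [Y0 n [Y0 [Y0 q] xor [Y0 ( [Y0 n [Y0 q]] )]]]]
  [Y0 n [Y0 [Y0 n [Y0 q]] xor [Y0 ( [Y0 n [Y0 q]] )]]]
  [Y0 [Y0 n [Y0 n [Y0 q]]] xor [Y0 ( [Y0 n [Y0 q]] )]]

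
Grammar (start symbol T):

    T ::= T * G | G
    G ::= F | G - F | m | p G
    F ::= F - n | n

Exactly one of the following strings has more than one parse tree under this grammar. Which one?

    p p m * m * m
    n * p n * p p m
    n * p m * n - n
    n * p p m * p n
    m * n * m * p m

p p m * m * m: 1 tree
n * p n * p p m: 1 tree
n * p m * n - n: 2 trees
n * p p m * p n: 1 tree
m * n * m * p m: 1 tree

n * p m * n - n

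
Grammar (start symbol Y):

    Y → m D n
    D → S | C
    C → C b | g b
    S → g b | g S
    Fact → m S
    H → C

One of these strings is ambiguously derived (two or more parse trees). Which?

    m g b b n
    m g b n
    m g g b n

m g b n

m g b b n: 1 tree
m g b n: 2 trees
m g g b n: 1 tree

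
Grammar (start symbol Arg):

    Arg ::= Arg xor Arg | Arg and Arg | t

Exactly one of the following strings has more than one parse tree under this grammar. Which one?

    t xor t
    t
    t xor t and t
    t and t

t xor t: 1 tree
t: 1 tree
t xor t and t: 2 trees
t and t: 1 tree

t xor t and t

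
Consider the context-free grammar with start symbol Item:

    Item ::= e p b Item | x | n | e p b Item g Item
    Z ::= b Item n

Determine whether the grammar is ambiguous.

Witness: e p b e p b n g n

Derivation 1: Item ⇒ e p b Item ⇒ e p b e p b Item g Item ⇒ e p b e p b n g Item ⇒ e p b e p b n g n
Derivation 2: Item ⇒ e p b Item g Item ⇒ e p b e p b Item g Item ⇒ e p b e p b n g Item ⇒ e p b e p b n g n

Two distinct leftmost derivations for the same string.

Ambiguous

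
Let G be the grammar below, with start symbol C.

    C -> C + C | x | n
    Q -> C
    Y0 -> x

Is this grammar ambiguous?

Witness: n + n + n

Derivation 1: C ⇒ C + C ⇒ C + C + C ⇒ n + C + C ⇒ n + n + C ⇒ n + n + n
Derivation 2: C ⇒ C + C ⇒ n + C ⇒ n + C + C ⇒ n + n + C ⇒ n + n + n

Two distinct leftmost derivations for the same string.

Ambiguous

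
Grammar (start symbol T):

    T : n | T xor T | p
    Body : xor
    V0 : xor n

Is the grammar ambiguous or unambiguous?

Witness: n xor n xor n

Derivation 1: T ⇒ T xor T ⇒ n xor T ⇒ n xor T xor T ⇒ n xor n xor T ⇒ n xor n xor n
Derivation 2: T ⇒ T xor T ⇒ T xor T xor T ⇒ n xor T xor T ⇒ n xor n xor T ⇒ n xor n xor n

Two distinct leftmost derivations for the same string.

Ambiguous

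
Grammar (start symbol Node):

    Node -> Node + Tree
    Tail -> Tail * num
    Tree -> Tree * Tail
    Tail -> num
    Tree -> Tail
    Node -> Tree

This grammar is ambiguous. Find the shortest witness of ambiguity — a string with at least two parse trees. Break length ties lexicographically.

num * num

length 1: no string has ≥2 trees
length 3: num * num has 2 parse trees

Two derivations of num * num:
  Node ⇒ Tree ⇒ Tree * Tail ⇒ Tail * Tail ⇒ num * Tail ⇒ num * num
  Node ⇒ Tree ⇒ Tail ⇒ Tail * num ⇒ num * num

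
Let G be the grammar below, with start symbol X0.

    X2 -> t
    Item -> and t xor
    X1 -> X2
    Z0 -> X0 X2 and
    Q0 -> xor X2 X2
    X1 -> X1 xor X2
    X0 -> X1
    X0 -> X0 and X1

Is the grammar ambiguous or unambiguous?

Unambiguous

(Q0, Item, Z0 are unreachable from X0, so their rules don't affect L(X0).) This is a standard precedence ladder (X0 over X1 over X2), with each level left-recursive on its own operator ('and' at X0, 'xor' at X1). That structure is LR(1), hence unambiguous.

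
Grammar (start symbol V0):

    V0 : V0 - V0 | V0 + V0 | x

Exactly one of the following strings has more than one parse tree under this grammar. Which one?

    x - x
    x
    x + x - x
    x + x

x - x: 1 tree
x: 1 tree
x + x - x: 2 trees
x + x: 1 tree

x + x - x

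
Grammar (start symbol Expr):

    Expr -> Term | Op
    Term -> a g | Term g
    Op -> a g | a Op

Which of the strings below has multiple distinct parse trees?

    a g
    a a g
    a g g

a g: 2 trees
a a g: 1 tree
a g g: 1 tree

a g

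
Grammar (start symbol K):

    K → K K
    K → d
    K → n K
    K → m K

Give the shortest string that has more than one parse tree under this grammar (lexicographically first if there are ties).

length 1: no string has ≥2 trees
length 2: no string has ≥2 trees
length 3: d d d has 2 parse trees

Two derivations of d d d:
  K ⇒ K K ⇒ K K K ⇒ d K K ⇒ d d K ⇒ d d d
  K ⇒ K K ⇒ d K ⇒ d K K ⇒ d d K ⇒ d d d

d d d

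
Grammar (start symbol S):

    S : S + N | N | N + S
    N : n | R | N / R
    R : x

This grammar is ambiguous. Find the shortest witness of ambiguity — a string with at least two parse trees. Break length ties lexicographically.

n + n

length 1: no string has ≥2 trees
length 3: n + n has 2 parse trees

Two derivations of n + n:
  S ⇒ S + N ⇒ N + N ⇒ n + N ⇒ n + n
  S ⇒ N + S ⇒ n + S ⇒ n + N ⇒ n + n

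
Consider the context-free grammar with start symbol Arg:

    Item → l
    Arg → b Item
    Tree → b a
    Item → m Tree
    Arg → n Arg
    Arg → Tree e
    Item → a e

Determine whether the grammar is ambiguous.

Ambiguous

Witness: b a e

Derivation 1: Arg ⇒ b Item ⇒ b a e
Derivation 2: Arg ⇒ Tree e ⇒ b a e

Two distinct leftmost derivations for the same string.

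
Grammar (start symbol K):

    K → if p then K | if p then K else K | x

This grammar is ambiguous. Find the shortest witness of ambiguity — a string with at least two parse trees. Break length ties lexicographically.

length 1: no string has ≥2 trees
length 4: no string has ≥2 trees
length 6: no string has ≥2 trees
length 7: no string has ≥2 trees
length 9: if p then if p then x else x has 2 parse trees

Two derivations of if p then if p then x else x:
  K ⇒ if p then K ⇒ if p then if p then K else K ⇒ if p then if p then x else K ⇒ if p then if p then x else x
  K ⇒ if p then K else K ⇒ if p then if p then K else K ⇒ if p then if p then x else K ⇒ if p then if p then x else x

if p then if p then x else x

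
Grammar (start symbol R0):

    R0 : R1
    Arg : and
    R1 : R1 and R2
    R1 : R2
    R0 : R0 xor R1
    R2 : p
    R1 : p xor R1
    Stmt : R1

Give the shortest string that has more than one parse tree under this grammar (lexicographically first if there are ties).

length 1: no string has ≥2 trees
length 3: p xor p has 2 parse trees

Two derivations of p xor p:
  R0 ⇒ R1 ⇒ p xor R1 ⇒ p xor R2 ⇒ p xor p
  R0 ⇒ R0 xor R1 ⇒ R1 xor R1 ⇒ R2 xor R1 ⇒ p xor R1 ⇒ p xor R2 ⇒ p xor p

p xor p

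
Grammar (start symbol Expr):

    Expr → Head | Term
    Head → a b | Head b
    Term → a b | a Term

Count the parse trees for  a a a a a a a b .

Parse trees for a a a a a a a b:
  [Expr [Term a [Term a [Term a [Term a [Term a [Term a [Term a b]]]]]]]]

1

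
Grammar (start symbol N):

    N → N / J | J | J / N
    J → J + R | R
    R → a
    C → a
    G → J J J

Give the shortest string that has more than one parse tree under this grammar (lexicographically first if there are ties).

length 1: no string has ≥2 trees
length 3: a / a has 2 parse trees

Two derivations of a / a:
  N ⇒ N / J ⇒ J / J ⇒ R / J ⇒ a / J ⇒ a / R ⇒ a / a
  N ⇒ J / N ⇒ R / N ⇒ a / N ⇒ a / J ⇒ a / R ⇒ a / a

a / a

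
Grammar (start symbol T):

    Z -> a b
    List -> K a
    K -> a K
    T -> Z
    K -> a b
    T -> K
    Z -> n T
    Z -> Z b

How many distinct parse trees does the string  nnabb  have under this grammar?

5

Parse trees for nnabb:
  [T [Z n [T [Z n [T [Z [Z a b] b]]]]]]
  [T [Z n [T [Z [Z n [T [Z a b]]] b]]]]
  [T [Z n [T [Z [Z n [T [K a b]]] b]]]]
  [T [Z [Z n [T [Z n [T [Z a b]]]]] b]]
  [T [Z [Z n [T [Z n [T [K a b]]]]] b]]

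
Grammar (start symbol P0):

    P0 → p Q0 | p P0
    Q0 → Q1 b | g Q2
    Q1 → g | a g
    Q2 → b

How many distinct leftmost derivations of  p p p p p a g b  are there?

Parse trees for p p p p p a g b:
  [P0 p [P0 p [P0 p [P0 p [P0 p [Q0 [Q1 a g] b]]]]]]

1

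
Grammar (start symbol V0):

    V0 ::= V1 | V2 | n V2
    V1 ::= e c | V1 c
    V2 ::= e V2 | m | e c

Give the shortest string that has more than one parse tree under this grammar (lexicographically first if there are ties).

length 1: no string has ≥2 trees
length 2: e c has 2 parse trees

Two derivations of e c:
  V0 ⇒ V1 ⇒ e c
  V0 ⇒ V2 ⇒ e c

e c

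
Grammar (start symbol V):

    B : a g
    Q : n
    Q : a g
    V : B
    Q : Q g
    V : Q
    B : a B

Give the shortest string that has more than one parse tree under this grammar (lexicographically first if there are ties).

length 1: no string has ≥2 trees
length 2: a g has 2 parse trees

Two derivations of a g:
  V ⇒ B ⇒ a g
  V ⇒ Q ⇒ a g

a g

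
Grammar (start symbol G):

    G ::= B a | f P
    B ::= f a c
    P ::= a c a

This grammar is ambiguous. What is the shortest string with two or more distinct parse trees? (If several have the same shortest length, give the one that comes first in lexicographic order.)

length 4: f a c a has 2 parse trees

Two derivations of f a c a:
  G ⇒ B a ⇒ f a c a
  G ⇒ f P ⇒ f a c a

f a c a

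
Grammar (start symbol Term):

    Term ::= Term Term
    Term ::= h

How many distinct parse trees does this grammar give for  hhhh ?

5

Parse trees for hhhh:
  [Term [Term h] [Term [Term h] [Term [Term h] [Term h]]]]
  [Term [Term h] [Term [Term [Term h] [Term h]] [Term h]]]
  [Term [Term [Term h] [Term h]] [Term [Term h] [Term h]]]
  [Term [Term [Term h] [Term [Term h] [Term h]]] [Term h]]
  [Term [Term [Term [Term h] [Term h]] [Term h]] [Term h]]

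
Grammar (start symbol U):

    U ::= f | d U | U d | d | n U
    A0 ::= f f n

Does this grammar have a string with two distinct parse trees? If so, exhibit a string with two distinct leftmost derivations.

Ambiguous

Witness: d d

Derivation 1: U ⇒ d U ⇒ d d
Derivation 2: U ⇒ U d ⇒ d d

Two distinct leftmost derivations for the same string.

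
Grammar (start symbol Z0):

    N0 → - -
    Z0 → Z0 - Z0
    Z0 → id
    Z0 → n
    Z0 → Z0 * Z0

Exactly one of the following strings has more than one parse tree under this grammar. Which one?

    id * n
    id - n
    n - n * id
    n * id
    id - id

id * n: 1 tree
id - n: 1 tree
n - n * id: 2 trees
n * id: 1 tree
id - id: 1 tree

n - n * id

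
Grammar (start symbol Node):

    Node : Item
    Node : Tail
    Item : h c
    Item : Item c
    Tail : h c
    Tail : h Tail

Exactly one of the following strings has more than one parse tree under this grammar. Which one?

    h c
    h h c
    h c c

h c

h c: 2 trees
h h c: 1 tree
h c c: 1 tree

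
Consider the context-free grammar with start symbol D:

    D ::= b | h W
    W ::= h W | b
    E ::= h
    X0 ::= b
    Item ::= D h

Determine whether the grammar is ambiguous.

(E, X0, Item are unreachable from D, so their rules don't affect L(D).) Restricted to the reachable nonterminals, every rule has the form A → t or A → t B, and no two rules for the same A share a first terminal. The grammar encodes a DFA — one run per string.

Unambiguous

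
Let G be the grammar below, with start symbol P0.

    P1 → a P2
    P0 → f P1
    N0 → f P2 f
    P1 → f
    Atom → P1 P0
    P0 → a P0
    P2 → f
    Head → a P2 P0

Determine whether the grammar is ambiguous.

Unambiguous

Only P0, P1, P2 are reachable from P0; ignoring the rest: Restricted to the reachable nonterminals, every rule has the form A → t or A → t B, and no two rules for the same A share a first terminal. The grammar encodes a DFA — one run per string.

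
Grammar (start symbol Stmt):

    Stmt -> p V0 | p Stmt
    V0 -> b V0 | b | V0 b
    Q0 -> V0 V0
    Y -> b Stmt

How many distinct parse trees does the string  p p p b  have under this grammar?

Parse trees for p p p b:
  [Stmt p [Stmt p [Stmt p [V0 b]]]]

1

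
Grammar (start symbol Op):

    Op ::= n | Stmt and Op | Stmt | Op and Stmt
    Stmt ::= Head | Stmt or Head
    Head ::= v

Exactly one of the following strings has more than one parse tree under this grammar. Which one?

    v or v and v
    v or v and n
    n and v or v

v or v and v

v or v and v: 2 trees
v or v and n: 1 tree
n and v or v: 1 tree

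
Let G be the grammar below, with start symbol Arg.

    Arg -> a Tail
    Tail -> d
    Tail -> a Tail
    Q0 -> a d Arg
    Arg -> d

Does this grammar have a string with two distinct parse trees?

Only Arg, Tail are reachable from Arg; ignoring the rest: Each reachable nonterminal has at most one production per leading terminal, and all productions are right-linear; the derivation is determined token-by-token.

Unambiguous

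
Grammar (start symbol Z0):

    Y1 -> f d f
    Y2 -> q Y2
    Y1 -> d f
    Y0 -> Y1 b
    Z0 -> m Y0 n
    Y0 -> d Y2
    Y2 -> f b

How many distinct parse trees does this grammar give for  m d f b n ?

2

Parse trees for m d f b n:
  [Z0 m [Y0 [Y1 d f] b] n]
  [Z0 m [Y0 d [Y2 f b]] n]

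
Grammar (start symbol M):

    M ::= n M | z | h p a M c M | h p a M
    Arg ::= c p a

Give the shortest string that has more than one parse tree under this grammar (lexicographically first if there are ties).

h p a h p a z c z

length 1: no string has ≥2 trees
length 2: no string has ≥2 trees
length 3: no string has ≥2 trees
length 4: no string has ≥2 trees
length 5: no string has ≥2 trees
length 6: no string has ≥2 trees
length 7: no string has ≥2 trees
length 8: no string has ≥2 trees
length 9: h p a h p a z c z has 2 parse trees

Two derivations of h p a h p a z c z:
  M ⇒ h p a M c M ⇒ h p a h p a M c M ⇒ h p a h p a z c M ⇒ h p a h p a z c z
  M ⇒ h p a M ⇒ h p a h p a M c M ⇒ h p a h p a z c M ⇒ h p a h p a z c z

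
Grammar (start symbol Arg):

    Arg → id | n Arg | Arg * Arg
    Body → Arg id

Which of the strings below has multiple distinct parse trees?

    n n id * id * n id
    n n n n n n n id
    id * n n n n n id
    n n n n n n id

n n id * id * n id: 9 trees
n n n n n n n id: 1 tree
id * n n n n n id: 1 tree
n n n n n n id: 1 tree

n n id * id * n id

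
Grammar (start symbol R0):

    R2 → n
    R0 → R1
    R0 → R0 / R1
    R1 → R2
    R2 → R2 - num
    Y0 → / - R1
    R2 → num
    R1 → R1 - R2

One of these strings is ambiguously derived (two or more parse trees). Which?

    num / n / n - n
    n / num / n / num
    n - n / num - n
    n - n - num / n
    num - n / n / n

n - n - num / n

num / n / n - n: 1 tree
n / num / n / num: 1 tree
n - n / num - n: 1 tree
n - n - num / n: 2 trees
num - n / n / n: 1 tree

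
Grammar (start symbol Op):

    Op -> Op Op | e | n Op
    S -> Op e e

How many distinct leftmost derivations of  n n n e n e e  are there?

Parse trees for n n n e n e e (showing first 6 of 18):
  [Op [Op n [Op n [Op n [Op e]]]] [Op [Op n [Op e]] [Op e]]]
  [Op [Op n [Op n [Op n [Op e]]]] [Op n [Op [Op e] [Op e]]]]
  [Op [Op [Op n [Op n [Op n [Op e]]]] [Op n [Op e]]] [Op e]]
  [Op [Op n [Op [Op n [Op n [Op e]]] [Op n [Op e]]]] [Op e]]
  [Op [Op n [Op n [Op [Op n [Op e]] [Op n [Op e]]]]] [Op e]]
  [Op [Op n [Op n [Op n [Op [Op e] [Op n [Op e]]]]]] [Op e]]

18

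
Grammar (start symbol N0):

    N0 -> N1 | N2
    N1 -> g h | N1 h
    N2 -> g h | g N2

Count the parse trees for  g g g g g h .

1

Parse trees for g g g g g h:
  [N0 [N2 g [N2 g [N2 g [N2 g [N2 g h]]]]]]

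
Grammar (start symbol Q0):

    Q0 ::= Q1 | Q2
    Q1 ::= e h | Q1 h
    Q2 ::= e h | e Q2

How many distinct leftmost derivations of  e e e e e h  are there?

1

Parse trees for e e e e e h:
  [Q0 [Q2 e [Q2 e [Q2 e [Q2 e [Q2 e h]]]]]]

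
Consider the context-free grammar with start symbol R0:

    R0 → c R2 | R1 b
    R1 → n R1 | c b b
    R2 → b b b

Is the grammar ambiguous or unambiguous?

Ambiguous

Witness: c b b b

Derivation 1: R0 ⇒ c R2 ⇒ c b b b
Derivation 2: R0 ⇒ R1 b ⇒ c b b b

Two distinct leftmost derivations for the same string.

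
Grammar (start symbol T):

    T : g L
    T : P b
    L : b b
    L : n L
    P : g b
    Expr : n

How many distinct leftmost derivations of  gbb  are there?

Parse trees for gbb:
  [T g [L b b]]
  [T [P g b] b]

2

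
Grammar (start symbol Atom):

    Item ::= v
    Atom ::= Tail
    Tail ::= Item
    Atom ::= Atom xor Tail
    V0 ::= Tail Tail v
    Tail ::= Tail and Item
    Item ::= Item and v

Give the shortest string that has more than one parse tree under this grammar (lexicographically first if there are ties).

length 1: no string has ≥2 trees
length 3: v and v has 2 parse trees

Two derivations of v and v:
  Atom ⇒ Tail ⇒ Item ⇒ Item and v ⇒ v and v
  Atom ⇒ Tail ⇒ Tail and Item ⇒ Item and Item ⇒ v and Item ⇒ v and v

v and v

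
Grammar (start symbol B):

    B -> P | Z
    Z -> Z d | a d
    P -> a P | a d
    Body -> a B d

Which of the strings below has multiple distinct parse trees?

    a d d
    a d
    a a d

a d d: 1 tree
a d: 2 trees
a a d: 1 tree

a d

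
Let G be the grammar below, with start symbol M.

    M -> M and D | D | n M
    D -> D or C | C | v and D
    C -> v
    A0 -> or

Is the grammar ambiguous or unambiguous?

Ambiguous

Witness: v and v

Derivation 1: M ⇒ M and D ⇒ D and D ⇒ C and D ⇒ v and D ⇒ v and C ⇒ v and v
Derivation 2: M ⇒ D ⇒ v and D ⇒ v and C ⇒ v and v

Two distinct leftmost derivations for the same string.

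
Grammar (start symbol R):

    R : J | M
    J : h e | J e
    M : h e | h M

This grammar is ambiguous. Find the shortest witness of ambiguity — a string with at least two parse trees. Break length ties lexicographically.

length 2: h e has 2 parse trees

Two derivations of h e:
  R ⇒ J ⇒ h e
  R ⇒ M ⇒ h e

h e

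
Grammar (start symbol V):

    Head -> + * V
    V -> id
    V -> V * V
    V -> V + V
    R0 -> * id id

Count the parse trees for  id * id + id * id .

Parse trees for id * id + id * id:
  [V [V id] * [V [V [V id] + [V id]] * [V id]]]
  [V [V id] * [V [V id] + [V [V id] * [V id]]]]
  [V [V [V id] * [V [V id] + [V id]]] * [V id]]
  [V [V [V [V id] * [V id]] + [V id]] * [V id]]
  [V [V [V id] * [V id]] + [V [V id] * [V id]]]

5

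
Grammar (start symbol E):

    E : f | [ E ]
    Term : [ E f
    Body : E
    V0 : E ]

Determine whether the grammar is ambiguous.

(Term, Body, V0 are unreachable from E, so their rules don't affect L(E).) Each string is a nest of matched brackets around a single atom. An opening bracket forces the recursive rule; an atom forces the base rule.

Unambiguous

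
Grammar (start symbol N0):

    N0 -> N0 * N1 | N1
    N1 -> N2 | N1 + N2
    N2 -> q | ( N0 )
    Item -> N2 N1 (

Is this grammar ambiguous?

Unambiguous

Only N0, N1, N2 are reachable from N0; ignoring the rest: N0 → N0 * N1 | N1  ;  N1 → N1 + N2 | N2  — a left-associative chain with N2 at the bottom. Each string factors uniquely by precedence.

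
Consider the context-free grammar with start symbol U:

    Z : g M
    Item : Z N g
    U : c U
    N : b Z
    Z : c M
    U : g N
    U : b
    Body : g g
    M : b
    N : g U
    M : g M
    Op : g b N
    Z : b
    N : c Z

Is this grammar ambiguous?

Unambiguous

(Body, Op, Item are unreachable from U, so their rules don't affect L(U).) Each reachable nonterminal has at most one production per leading terminal, and all productions are right-linear; the derivation is determined token-by-token.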